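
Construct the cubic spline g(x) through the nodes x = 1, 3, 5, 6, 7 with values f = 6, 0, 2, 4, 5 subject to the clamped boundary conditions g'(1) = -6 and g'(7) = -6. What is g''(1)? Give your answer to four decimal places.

Let M_i = g''(x_i). Step sizes h_i = 2, 2, 1, 1; slopes of the chords Δ_i = (y_(i+1) - y_i)/h_i = -3, 1, 2, 1.
  2·M_0 + 8·M_1 + 2·M_2 = 6(Δ_1 - Δ_0) = 24
  2·M_1 + 6·M_2 + 1·M_3 = 6(Δ_2 - Δ_1) = 6
  1·M_2 + 4·M_3 + 1·M_4 = 6(Δ_3 - Δ_2) = -6
Clamped end conditions give two more equations: 2h_0·M_0 + h_0·M_1 = 6(Δ_0 - g'(1)) = 18 and h_3·M_3 + 2h_3·M_4 = 6(g'(7) - Δ_3) = -42.
Hence M_0 = 47/14, M_1 = 16/7, M_2 = -1/2, M_3 = 31/7, M_4 = -325/14.

3.3571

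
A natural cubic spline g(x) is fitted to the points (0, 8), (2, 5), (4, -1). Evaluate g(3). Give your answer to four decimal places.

2.2813

With M_i denoting the second derivative at x_i, h_i = 2, 2, and Δ_i = (y_(i+1) − y_i)/h_i = -3/2, -3:
  2·M_0 + 8·M_1 + 2·M_2 = 6(Δ_1 - Δ_0) = -9
Natural end conditions: M_0 = M_2 = 0.
Hence M_0 = 0, M_1 = -9/8, M_2 = 0.
On [2, 4], g(x) = 5 - 9/4·(x - 2) - 9/16·(x - 2)² + 3/32·(x - 2)³.
With (x - 2) = 1: g(3) = 73/32.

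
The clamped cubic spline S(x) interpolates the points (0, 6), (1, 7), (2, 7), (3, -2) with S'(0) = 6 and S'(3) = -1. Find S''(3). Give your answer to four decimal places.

Put M_i = S'' at the i-th knot. Here h = (1, 1, 1) and Δ = (1, 0, -9), so the interior equations h_(i-1)·M_(i-1) + 2(h_(i-1)+h_i)·M_i + h_i·M_(i+1) = 6(Δ_i − Δ_(i-1)) read
  1·M_0 + 4·M_1 + 1·M_2 = 6(Δ_1 - Δ_0) = -6
  1·M_1 + 4·M_2 + 1·M_3 = 6(Δ_2 - Δ_1) = -54
Clamped end conditions give two more equations: 2h_0·M_0 + h_0·M_1 = 6(Δ_0 - S'(0)) = -30 and h_2·M_2 + 2h_2·M_3 = 6(S'(3) - Δ_2) = 48.
Forward elimination and back-substitution give M_0 = -298/15, M_1 = 146/15, M_2 = -376/15, M_3 = 548/15.

36.5333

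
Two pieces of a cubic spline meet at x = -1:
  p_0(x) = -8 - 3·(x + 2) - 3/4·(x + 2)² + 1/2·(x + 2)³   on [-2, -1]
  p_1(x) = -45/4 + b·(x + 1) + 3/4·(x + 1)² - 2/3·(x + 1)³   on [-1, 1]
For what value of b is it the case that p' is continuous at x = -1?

p_0'(x) = -3 - 3/2·(x + 2) + 3/2·(x + 2)², so p_0'(-1) = -3. On the right, p_1'(-1) = b, so b = -3.

-3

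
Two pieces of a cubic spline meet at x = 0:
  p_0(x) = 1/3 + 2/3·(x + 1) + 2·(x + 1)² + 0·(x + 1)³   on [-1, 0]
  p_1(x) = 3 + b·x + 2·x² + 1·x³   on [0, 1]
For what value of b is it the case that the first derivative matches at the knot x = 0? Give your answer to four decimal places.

p_0'(x) = 2/3 + 4·(x + 1) + 0·(x + 1)², so p_0'(0) = 14/3. On the right, p_1'(0) = b, so b = 14/3.

4.6667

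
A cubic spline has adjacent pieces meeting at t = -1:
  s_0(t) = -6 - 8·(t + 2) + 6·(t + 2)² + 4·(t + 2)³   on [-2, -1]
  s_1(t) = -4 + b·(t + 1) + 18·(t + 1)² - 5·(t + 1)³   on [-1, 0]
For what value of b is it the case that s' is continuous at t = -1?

16

s_0'(t) = -8 + 12·(t + 2) + 12·(t + 2)², so s_0'(-1) = 16. On the right, s_1'(-1) = b, so b = 16.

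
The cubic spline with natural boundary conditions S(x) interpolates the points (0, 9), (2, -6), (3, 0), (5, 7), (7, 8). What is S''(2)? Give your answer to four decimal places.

Put σ_i = S'' at the i-th knot. Here h = (2, 1, 2, 2) and Δ = (-15/2, 6, 7/2, 1/2), so the interior equations h_(i-1)·σ_(i-1) + 2(h_(i-1)+h_i)·σ_i + h_i·σ_(i+1) = 6(Δ_i − Δ_(i-1)) read
  2·σ_0 + 6·σ_1 + 1·σ_2 = 6(Δ_1 - Δ_0) = 81
  1·σ_1 + 6·σ_2 + 2·σ_3 = 6(Δ_2 - Δ_1) = -15
  2·σ_2 + 8·σ_3 + 2·σ_4 = 6(Δ_3 - Δ_2) = -18
Natural end conditions: σ_0 = σ_4 = 0.
Hence σ_0 = 0, σ_1 = 57/4, σ_2 = -9/2, σ_3 = -9/8, σ_4 = 0.

14.2500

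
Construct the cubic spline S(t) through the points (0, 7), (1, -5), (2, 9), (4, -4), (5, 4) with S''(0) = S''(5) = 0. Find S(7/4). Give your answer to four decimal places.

Put m_i = S'' at the i-th knot. Here h = (1, 1, 2, 1) and Δ = (-12, 14, -13/2, 8), so the interior equations h_(i-1)·m_(i-1) + 2(h_(i-1)+h_i)·m_i + h_i·m_(i+1) = 6(Δ_i − Δ_(i-1)) read
  1·m_0 + 4·m_1 + 1·m_2 = 6(Δ_1 - Δ_0) = 156
  1·m_1 + 6·m_2 + 2·m_3 = 6(Δ_2 - Δ_1) = -123
  2·m_2 + 6·m_3 + 1·m_4 = 6(Δ_3 - Δ_2) = 87
Natural end conditions: m_0 = m_4 = 0.
Forward elimination and back-substitution give m_0 = 0, m_1 = 2952/61, m_2 = -2292/61, m_3 = 3297/122, m_4 = 0.
On [1, 2], S(t) = -5 + 252/61·(t - 1) + 1476/61·(t - 1)² - 874/61·(t - 1)³.
With (t - 1) = 3/4: S(7/4) = 11057/1952.

5.6644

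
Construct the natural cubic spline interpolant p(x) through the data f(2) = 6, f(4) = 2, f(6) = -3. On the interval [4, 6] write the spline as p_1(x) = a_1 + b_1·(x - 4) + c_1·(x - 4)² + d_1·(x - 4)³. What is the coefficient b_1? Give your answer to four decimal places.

Put M_i = p'' at the i-th knot. Here h = (2, 2) and Δ = (-2, -5/2), so the interior equations h_(i-1)·M_(i-1) + 2(h_(i-1)+h_i)·M_i + h_i·M_(i+1) = 6(Δ_i − Δ_(i-1)) read
  2·M_0 + 8·M_1 + 2·M_2 = 6(Δ_1 - Δ_0) = -3
Natural end conditions: M_0 = M_2 = 0.
Solving: M_0 = 0, M_1 = -3/8, M_2 = 0.
On [4, 6], with p_1(x) = a_1 + b_1·(x - 4) + c_1·(x - 4)² + d_1·(x - 4)³: c_1 = M_1/2 = -3/16, d_1 = (M_2 - M_1)/(6h_1) = 1/32, b_1 = Δ_1 - h_1(2M_1 + M_2)/6 = -9/4.

-2.2500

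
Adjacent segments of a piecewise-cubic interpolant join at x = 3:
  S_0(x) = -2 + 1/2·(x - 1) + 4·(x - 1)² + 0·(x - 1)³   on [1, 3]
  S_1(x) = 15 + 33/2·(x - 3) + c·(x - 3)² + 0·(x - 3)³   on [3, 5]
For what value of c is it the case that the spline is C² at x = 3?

S_0''(x) = 8 + 0·(x - 1), so S_0''(3) = 8. On the right, S_1''(3) = 2c, so c = 4.

4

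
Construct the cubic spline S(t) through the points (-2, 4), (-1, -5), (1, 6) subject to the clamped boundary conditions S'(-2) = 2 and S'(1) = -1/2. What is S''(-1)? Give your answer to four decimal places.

30.6667

Put σ_i = S'' at the i-th knot. Here h = (1, 2) and Δ = (-9, 11/2), so the interior equations h_(i-1)·σ_(i-1) + 2(h_(i-1)+h_i)·σ_i + h_i·σ_(i+1) = 6(Δ_i − Δ_(i-1)) read
  1·σ_0 + 6·σ_1 + 2·σ_2 = 6(Δ_1 - Δ_0) = 87
Clamped end conditions give two more equations: 2h_0·σ_0 + h_0·σ_1 = 6(Δ_0 - S'(-2)) = -66 and h_1·σ_1 + 2h_1·σ_2 = 6(S'(1) - Δ_1) = -36.
Solving: σ_0 = -145/3, σ_1 = 92/3, σ_2 = -73/3.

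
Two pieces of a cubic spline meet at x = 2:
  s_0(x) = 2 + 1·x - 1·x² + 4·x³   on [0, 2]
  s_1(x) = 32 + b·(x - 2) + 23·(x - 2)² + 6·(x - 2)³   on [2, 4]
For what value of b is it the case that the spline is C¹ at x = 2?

s_0'(x) = 1 - 2·x + 12·x², so s_0'(2) = 45. On the right, s_1'(2) = b, so b = 45.

45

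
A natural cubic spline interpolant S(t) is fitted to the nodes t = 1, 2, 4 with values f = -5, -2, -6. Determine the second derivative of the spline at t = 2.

Let M_i = S''(x_i). Step sizes h_i = 1, 2; slopes of the chords Δ_i = (y_(i+1) - y_i)/h_i = 3, -2.
  1·M_0 + 6·M_1 + 2·M_2 = 6(Δ_1 - Δ_0) = -30
Natural end conditions: M_0 = M_2 = 0.
Hence M_0 = 0, M_1 = -5, M_2 = 0.

-5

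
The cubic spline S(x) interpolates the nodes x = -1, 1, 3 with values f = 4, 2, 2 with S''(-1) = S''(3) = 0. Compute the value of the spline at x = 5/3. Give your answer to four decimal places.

With M_i denoting the second derivative at x_i, h_i = 2, 2, and Δ_i = (y_(i+1) − y_i)/h_i = -1, 0:
  2·M_0 + 8·M_1 + 2·M_2 = 6(Δ_1 - Δ_0) = 6
Natural end conditions: M_0 = M_2 = 0.
Forward elimination and back-substitution give M_0 = 0, M_1 = 3/4, M_2 = 0.
On [1, 3], S(x) = 2 - 1/2·(x - 1) + 3/8·(x - 1)² - 1/16·(x - 1)³.
With (x - 1) = 2/3: S(5/3) = 49/27.

1.8148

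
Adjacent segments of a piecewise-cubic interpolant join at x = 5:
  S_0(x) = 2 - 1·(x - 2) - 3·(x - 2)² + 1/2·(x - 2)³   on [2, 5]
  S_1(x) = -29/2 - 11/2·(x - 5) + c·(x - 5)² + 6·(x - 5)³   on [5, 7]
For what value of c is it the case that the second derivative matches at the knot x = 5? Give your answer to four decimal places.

S_0''(x) = -6 + 3·(x - 2), so S_0''(5) = 3. On the right, S_1''(5) = 2c, so c = 3/2.

1.5000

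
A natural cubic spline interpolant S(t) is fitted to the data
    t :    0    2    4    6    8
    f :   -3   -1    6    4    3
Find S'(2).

With m_i denoting the second derivative at x_i, h_i = 2, 2, 2, 2, and Δ_i = (y_(i+1) − y_i)/h_i = 1, 7/2, -1, -1/2:
  2·m_0 + 8·m_1 + 2·m_2 = 6(Δ_1 - Δ_0) = 15
  2·m_1 + 8·m_2 + 2·m_3 = 6(Δ_2 - Δ_1) = -27
  2·m_2 + 8·m_3 + 2·m_4 = 6(Δ_3 - Δ_2) = 3
Natural end conditions: m_0 = m_4 = 0.
Forward elimination and back-substitution give m_0 = 0, m_1 = 3, m_2 = -9/2, m_3 = 3/2, m_4 = 0.
On [2, 4], S'(t) = b_1 + 2c_1·(t - 2) + 3d_1·(t - 2)² with b_1 = Δ_1 - h_1(2m_1 + m_2)/6 = 3, c_1 = m_1/2 = 3/2, d_1 = (m_2 - m_1)/(6h_1) = -5/8. So S'(2) = 3.

3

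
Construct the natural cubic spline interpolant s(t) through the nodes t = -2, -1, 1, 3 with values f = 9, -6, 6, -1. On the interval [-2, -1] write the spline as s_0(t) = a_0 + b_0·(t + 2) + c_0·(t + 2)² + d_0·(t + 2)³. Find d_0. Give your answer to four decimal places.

Write M_i for s''(x_i). With h_i = 1, 2, 2 and divided differences Δ_i = -15, 6, -7/2, the continuity of s' gives the tridiagonal system
  1·M_0 + 6·M_1 + 2·M_2 = 6(Δ_1 - Δ_0) = 126
  2·M_1 + 8·M_2 + 2·M_3 = 6(Δ_2 - Δ_1) = -57
Natural end conditions: M_0 = M_3 = 0.
Solving: M_0 = 0, M_1 = 51/2, M_2 = -27/2, M_3 = 0.
On [-2, -1], with s_0(t) = a_0 + b_0·(t + 2) + c_0·(t + 2)² + d_0·(t + 2)³: c_0 = M_0/2 = 0, d_0 = (M_1 - M_0)/(6h_0) = 17/4, b_0 = Δ_0 - h_0(2M_0 + M_1)/6 = -77/4.

4.2500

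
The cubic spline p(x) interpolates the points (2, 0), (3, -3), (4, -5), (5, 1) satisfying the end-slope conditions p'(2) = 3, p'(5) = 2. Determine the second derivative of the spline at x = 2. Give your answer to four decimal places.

-19.0667

Put σ_i = p'' at the i-th knot. Here h = (1, 1, 1) and Δ = (-3, -2, 6), so the interior equations h_(i-1)·σ_(i-1) + 2(h_(i-1)+h_i)·σ_i + h_i·σ_(i+1) = 6(Δ_i − Δ_(i-1)) read
  1·σ_0 + 4·σ_1 + 1·σ_2 = 6(Δ_1 - Δ_0) = 6
  1·σ_1 + 4·σ_2 + 1·σ_3 = 6(Δ_2 - Δ_1) = 48
Clamped end conditions give two more equations: 2h_0·σ_0 + h_0·σ_1 = 6(Δ_0 - p'(2)) = -36 and h_2·σ_2 + 2h_2·σ_3 = 6(p'(5) - Δ_2) = -24.
Solving: σ_0 = -286/15, σ_1 = 32/15, σ_2 = 248/15, σ_3 = -304/15.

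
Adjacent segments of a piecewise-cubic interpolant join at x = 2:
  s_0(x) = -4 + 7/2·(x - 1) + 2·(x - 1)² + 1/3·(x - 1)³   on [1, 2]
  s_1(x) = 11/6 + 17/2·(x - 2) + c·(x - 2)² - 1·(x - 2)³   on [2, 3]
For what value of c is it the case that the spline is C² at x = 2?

3

s_0''(x) = 4 + 2·(x - 1), so s_0''(2) = 6. On the right, s_1''(2) = 2c, so c = 3.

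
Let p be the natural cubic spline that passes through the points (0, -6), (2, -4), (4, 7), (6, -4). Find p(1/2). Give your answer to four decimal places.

Put m_i = p'' at the i-th knot. Here h = (2, 2, 2) and Δ = (1, 11/2, -11/2), so the interior equations h_(i-1)·m_(i-1) + 2(h_(i-1)+h_i)·m_i + h_i·m_(i+1) = 6(Δ_i − Δ_(i-1)) read
  2·m_0 + 8·m_1 + 2·m_2 = 6(Δ_1 - Δ_0) = 27
  2·m_1 + 8·m_2 + 2·m_3 = 6(Δ_2 - Δ_1) = -66
Natural end conditions: m_0 = m_3 = 0.
Hence m_0 = 0, m_1 = 29/5, m_2 = -97/10, m_3 = 0.
On [0, 2], p(x) = -6 - 14/15·x + 0·x² + 29/60·x³.
With x = 1/2: p(1/2) = -205/32.

-6.4063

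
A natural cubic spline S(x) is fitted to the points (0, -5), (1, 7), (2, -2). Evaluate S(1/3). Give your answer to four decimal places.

0.5556

Let σ_i = S''(x_i). Step sizes h_i = 1, 1; slopes of the chords Δ_i = (y_(i+1) - y_i)/h_i = 12, -9.
  1·σ_0 + 4·σ_1 + 1·σ_2 = 6(Δ_1 - Δ_0) = -126
Natural end conditions: σ_0 = σ_2 = 0.
Solving the tridiagonal system: σ_0 = 0, σ_1 = -63/2, σ_2 = 0.
On [0, 1], S(x) = -5 + 69/4·x + 0·x² - 21/4·x³.
With x = 1/3: S(1/3) = 5/9.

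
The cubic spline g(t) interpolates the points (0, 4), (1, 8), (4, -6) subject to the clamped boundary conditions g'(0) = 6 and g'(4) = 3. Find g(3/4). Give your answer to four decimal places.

7.6387

Let M_i = g''(x_i). Step sizes h_i = 1, 3; slopes of the chords Δ_i = (y_(i+1) - y_i)/h_i = 4, -14/3.
  1·M_0 + 8·M_1 + 3·M_2 = 6(Δ_1 - Δ_0) = -52
Clamped end conditions give two more equations: 2h_0·M_0 + h_0·M_1 = 6(Δ_0 - g'(0)) = -12 and h_1·M_1 + 2h_1·M_2 = 6(g'(4) - Δ_1) = 46.
Solving: M_0 = -1/4, M_1 = -23/2, M_2 = 161/12.
On [0, 1], g(t) = 4 + 6·t - 1/8·t² - 15/8·t³.
With t = 3/4: g(3/4) = 3911/512.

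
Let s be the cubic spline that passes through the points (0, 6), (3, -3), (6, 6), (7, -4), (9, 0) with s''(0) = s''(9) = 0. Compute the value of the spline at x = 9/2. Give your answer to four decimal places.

With σ_i denoting the second derivative at x_i, h_i = 3, 3, 1, 2, and Δ_i = (y_(i+1) − y_i)/h_i = -3, 3, -10, 2:
  3·σ_0 + 12·σ_1 + 3·σ_2 = 6(Δ_1 - Δ_0) = 36
  3·σ_1 + 8·σ_2 + 1·σ_3 = 6(Δ_2 - Δ_1) = -78
  1·σ_2 + 6·σ_3 + 2·σ_4 = 6(Δ_3 - Δ_2) = 72
Natural end conditions: σ_0 = σ_4 = 0.
Forward elimination and back-substitution give σ_0 = 0, σ_1 = 552/85, σ_2 = -1188/85, σ_3 = 1218/85, σ_4 = 0.
On [3, 6], s(x) = -3 + 297/85·(x - 3) + 276/85·(x - 3)² - 58/51·(x - 3)³.
With (x - 3) = 3/2: s(9/2) = 1941/340.

5.7088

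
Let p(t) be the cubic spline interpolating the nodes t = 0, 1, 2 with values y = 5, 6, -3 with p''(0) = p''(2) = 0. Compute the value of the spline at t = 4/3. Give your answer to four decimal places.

Put M_i = p'' at the i-th knot. Here h = (1, 1) and Δ = (1, -9), so the interior equations h_(i-1)·M_(i-1) + 2(h_(i-1)+h_i)·M_i + h_i·M_(i+1) = 6(Δ_i − Δ_(i-1)) read
  1·M_0 + 4·M_1 + 1·M_2 = 6(Δ_1 - Δ_0) = -60
Natural end conditions: M_0 = M_2 = 0.
Hence M_0 = 0, M_1 = -15, M_2 = 0.
On [1, 2], p(t) = 6 - 4·(t - 1) - 15/2·(t - 1)² + 5/2·(t - 1)³.
With (t - 1) = 1/3: p(4/3) = 106/27.

3.9259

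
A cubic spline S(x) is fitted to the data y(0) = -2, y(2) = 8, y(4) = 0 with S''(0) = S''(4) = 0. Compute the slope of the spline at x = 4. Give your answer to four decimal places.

-6.2500

Write M_i for S''(x_i). With h_i = 2, 2 and divided differences Δ_i = 5, -4, the continuity of S' gives the tridiagonal system
  2·M_0 + 8·M_1 + 2·M_2 = 6(Δ_1 - Δ_0) = -54
Natural end conditions: M_0 = M_2 = 0.
Forward elimination and back-substitution give M_0 = 0, M_1 = -27/4, M_2 = 0.
On [2, 4], S'(x) = b_1 + 2c_1·(x - 2) + 3d_1·(x - 2)² with b_1 = Δ_1 - h_1(2M_1 + M_2)/6 = 1/2, c_1 = M_1/2 = -27/8, d_1 = (M_2 - M_1)/(6h_1) = 9/16. So S'(4) = -25/4.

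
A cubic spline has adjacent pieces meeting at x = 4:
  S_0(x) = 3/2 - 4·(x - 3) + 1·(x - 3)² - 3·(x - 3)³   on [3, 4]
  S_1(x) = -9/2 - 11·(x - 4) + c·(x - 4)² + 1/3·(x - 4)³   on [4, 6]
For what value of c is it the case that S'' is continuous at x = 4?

-8

S_0''(x) = 2 - 18·(x - 3), so S_0''(4) = -16. On the right, S_1''(4) = 2c, so c = -8.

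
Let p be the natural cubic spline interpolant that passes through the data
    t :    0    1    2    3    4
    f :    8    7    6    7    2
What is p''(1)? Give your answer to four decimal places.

Write M_i for p''(x_i). With h_i = 1, 1, 1, 1 and divided differences Δ_i = -1, -1, 1, -5, the continuity of p' gives the tridiagonal system
  1·M_0 + 4·M_1 + 1·M_2 = 6(Δ_1 - Δ_0) = 0
  1·M_1 + 4·M_2 + 1·M_3 = 6(Δ_2 - Δ_1) = 12
  1·M_2 + 4·M_3 + 1·M_4 = 6(Δ_3 - Δ_2) = -36
Natural end conditions: M_0 = M_4 = 0.
Hence M_0 = 0, M_1 = -3/2, M_2 = 6, M_3 = -21/2, M_4 = 0.

-1.5000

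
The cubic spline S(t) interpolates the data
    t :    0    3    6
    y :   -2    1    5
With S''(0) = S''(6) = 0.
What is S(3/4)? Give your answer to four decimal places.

Let M_i = S''(x_i). Step sizes h_i = 3, 3; slopes of the chords Δ_i = (y_(i+1) - y_i)/h_i = 1, 4/3.
  3·M_0 + 12·M_1 + 3·M_2 = 6(Δ_1 - Δ_0) = 2
Natural end conditions: M_0 = M_2 = 0.
Solving: M_0 = 0, M_1 = 1/6, M_2 = 0.
On [0, 3], S(t) = -2 + 11/12·t + 0·t² + 1/108·t³.
With t = 3/4: S(3/4) = -335/256.

-1.3086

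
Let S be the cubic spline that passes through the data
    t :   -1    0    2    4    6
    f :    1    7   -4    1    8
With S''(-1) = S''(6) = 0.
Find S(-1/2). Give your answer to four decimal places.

With M_i denoting the second derivative at x_i, h_i = 1, 2, 2, 2, and Δ_i = (y_(i+1) − y_i)/h_i = 6, -11/2, 5/2, 7/2:
  1·M_0 + 6·M_1 + 2·M_2 = 6(Δ_1 - Δ_0) = -69
  2·M_1 + 8·M_2 + 2·M_3 = 6(Δ_2 - Δ_1) = 48
  2·M_2 + 8·M_3 + 2·M_4 = 6(Δ_3 - Δ_2) = 6
Natural end conditions: M_0 = M_4 = 0.
Solving: M_0 = 0, M_1 = -1221/82, M_2 = 417/41, M_3 = -147/82, M_4 = 0.
On [-1, 0], S(t) = 1 + 1391/164·(t + 1) + 0·(t + 1)² - 407/164·(t + 1)³.
With (t + 1) = 1/2: S(-1/2) = 6469/1312.

4.9306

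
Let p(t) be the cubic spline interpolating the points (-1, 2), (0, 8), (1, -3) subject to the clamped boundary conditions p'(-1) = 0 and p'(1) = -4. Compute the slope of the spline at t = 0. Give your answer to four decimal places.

Let M_i = p''(x_i). Step sizes h_i = 1, 1; slopes of the chords Δ_i = (y_(i+1) - y_i)/h_i = 6, -11.
  1·M_0 + 4·M_1 + 1·M_2 = 6(Δ_1 - Δ_0) = -102
Clamped end conditions give two more equations: 2h_0·M_0 + h_0·M_1 = 6(Δ_0 - p'(-1)) = 36 and h_1·M_1 + 2h_1·M_2 = 6(p'(1) - Δ_1) = 42.
Forward elimination and back-substitution give M_0 = 83/2, M_1 = -47, M_2 = 89/2.
On [0, 1], p'(t) = b_1 + 2c_1·t + 3d_1·t² with b_1 = Δ_1 - h_1(2M_1 + M_2)/6 = -11/4, c_1 = M_1/2 = -47/2, d_1 = (M_2 - M_1)/(6h_1) = 61/4. So p'(0) = -11/4.

-2.7500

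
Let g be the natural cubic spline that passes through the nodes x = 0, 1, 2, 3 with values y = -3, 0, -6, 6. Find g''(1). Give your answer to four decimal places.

Write σ_i for g''(x_i). With h_i = 1, 1, 1 and divided differences Δ_i = 3, -6, 12, the continuity of g' gives the tridiagonal system
  1·σ_0 + 4·σ_1 + 1·σ_2 = 6(Δ_1 - Δ_0) = -54
  1·σ_1 + 4·σ_2 + 1·σ_3 = 6(Δ_2 - Δ_1) = 108
Natural end conditions: σ_0 = σ_3 = 0.
Solving the tridiagonal system: σ_0 = 0, σ_1 = -108/5, σ_2 = 162/5, σ_3 = 0.

-21.6000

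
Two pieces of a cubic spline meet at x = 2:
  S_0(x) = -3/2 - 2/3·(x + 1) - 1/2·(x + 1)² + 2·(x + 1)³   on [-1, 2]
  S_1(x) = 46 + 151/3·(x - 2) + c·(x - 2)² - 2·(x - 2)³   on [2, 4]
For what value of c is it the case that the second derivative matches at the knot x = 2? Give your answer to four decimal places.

17.5000

S_0''(x) = -1 + 12·(x + 1), so S_0''(2) = 35. On the right, S_1''(2) = 2c, so c = 35/2.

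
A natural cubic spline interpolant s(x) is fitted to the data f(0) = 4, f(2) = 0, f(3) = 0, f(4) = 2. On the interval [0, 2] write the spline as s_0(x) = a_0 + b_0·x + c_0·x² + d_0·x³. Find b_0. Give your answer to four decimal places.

-2.5217

Put M_i = s'' at the i-th knot. Here h = (2, 1, 1) and Δ = (-2, 0, 2), so the interior equations h_(i-1)·M_(i-1) + 2(h_(i-1)+h_i)·M_i + h_i·M_(i+1) = 6(Δ_i − Δ_(i-1)) read
  2·M_0 + 6·M_1 + 1·M_2 = 6(Δ_1 - Δ_0) = 12
  1·M_1 + 4·M_2 + 1·M_3 = 6(Δ_2 - Δ_1) = 12
Natural end conditions: M_0 = M_3 = 0.
Solving: M_0 = 0, M_1 = 36/23, M_2 = 60/23, M_3 = 0.
On [0, 2], with s_0(x) = a_0 + b_0·x + c_0·x² + d_0·x³: c_0 = M_0/2 = 0, d_0 = (M_1 - M_0)/(6h_0) = 3/23, b_0 = Δ_0 - h_0(2M_0 + M_1)/6 = -58/23.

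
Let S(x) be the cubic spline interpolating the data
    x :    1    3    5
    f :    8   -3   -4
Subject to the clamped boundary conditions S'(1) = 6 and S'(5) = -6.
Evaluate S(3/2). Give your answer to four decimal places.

8.3906

Write σ_i for S''(x_i). With h_i = 2, 2 and divided differences Δ_i = -11/2, -1/2, the continuity of S' gives the tridiagonal system
  2·σ_0 + 8·σ_1 + 2·σ_2 = 6(Δ_1 - Δ_0) = 30
Clamped end conditions give two more equations: 2h_0·σ_0 + h_0·σ_1 = 6(Δ_0 - S'(1)) = -69 and h_1·σ_1 + 2h_1·σ_2 = 6(S'(5) - Δ_1) = -33.
Solving the tridiagonal system: σ_0 = -24, σ_1 = 27/2, σ_2 = -15.
On [1, 3], S(x) = 8 + 6·(x - 1) - 12·(x - 1)² + 25/8·(x - 1)³.
With (x - 1) = 1/2: S(3/2) = 537/64.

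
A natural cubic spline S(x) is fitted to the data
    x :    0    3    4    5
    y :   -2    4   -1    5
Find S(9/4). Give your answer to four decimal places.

6.2152

Write σ_i for S''(x_i). With h_i = 3, 1, 1 and divided differences Δ_i = 2, -5, 6, the continuity of S' gives the tridiagonal system
  3·σ_0 + 8·σ_1 + 1·σ_2 = 6(Δ_1 - Δ_0) = -42
  1·σ_1 + 4·σ_2 + 1·σ_3 = 6(Δ_2 - Δ_1) = 66
Natural end conditions: σ_0 = σ_3 = 0.
Solving: σ_0 = 0, σ_1 = -234/31, σ_2 = 570/31, σ_3 = 0.
On [0, 3], S(x) = -2 + 179/31·x + 0·x² - 13/31·x³.
With x = 9/4: S(9/4) = 12331/1984.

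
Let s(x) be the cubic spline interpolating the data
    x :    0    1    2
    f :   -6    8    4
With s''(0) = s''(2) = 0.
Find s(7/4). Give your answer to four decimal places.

Write σ_i for s''(x_i). With h_i = 1, 1 and divided differences Δ_i = 14, -4, the continuity of s' gives the tridiagonal system
  1·σ_0 + 4·σ_1 + 1·σ_2 = 6(Δ_1 - Δ_0) = -108
Natural end conditions: σ_0 = σ_2 = 0.
Hence σ_0 = 0, σ_1 = -27, σ_2 = 0.
On [1, 2], s(x) = 8 + 5·(x - 1) - 27/2·(x - 1)² + 9/2·(x - 1)³.
With (x - 1) = 3/4: s(7/4) = 775/128.

6.0547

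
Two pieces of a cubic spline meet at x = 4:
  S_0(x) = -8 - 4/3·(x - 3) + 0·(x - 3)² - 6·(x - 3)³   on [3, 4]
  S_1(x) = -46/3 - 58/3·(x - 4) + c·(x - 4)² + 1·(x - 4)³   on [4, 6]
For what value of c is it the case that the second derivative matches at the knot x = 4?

S_0''(x) = 0 - 36·(x - 3), so S_0''(4) = -36. On the right, S_1''(4) = 2c, so c = -18.

-18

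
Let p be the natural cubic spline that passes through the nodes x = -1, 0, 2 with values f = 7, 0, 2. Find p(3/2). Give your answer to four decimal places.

Write m_i for p''(x_i). With h_i = 1, 2 and divided differences Δ_i = -7, 1, the continuity of p' gives the tridiagonal system
  1·m_0 + 6·m_1 + 2·m_2 = 6(Δ_1 - Δ_0) = 48
Natural end conditions: m_0 = m_2 = 0.
Solving the tridiagonal system: m_0 = 0, m_1 = 8, m_2 = 0.
On [0, 2], p(x) = 0 - 13/3·x + 4·x² - 2/3·x³.
With x = 3/2: p(3/2) = 1/4.

0.2500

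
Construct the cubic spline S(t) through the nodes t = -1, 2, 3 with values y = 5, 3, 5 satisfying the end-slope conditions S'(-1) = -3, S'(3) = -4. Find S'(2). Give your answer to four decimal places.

Let M_i = S''(x_i). Step sizes h_i = 3, 1; slopes of the chords Δ_i = (y_(i+1) - y_i)/h_i = -2/3, 2.
  3·M_0 + 8·M_1 + 1·M_2 = 6(Δ_1 - Δ_0) = 16
Clamped end conditions give two more equations: 2h_0·M_0 + h_0·M_1 = 6(Δ_0 - S'(-1)) = 14 and h_1·M_1 + 2h_1·M_2 = 6(S'(3) - Δ_1) = -36.
Solving the tridiagonal system: M_0 = 1/12, M_1 = 9/2, M_2 = -81/4.
On [2, 3], S'(t) = b_1 + 2c_1·(t - 2) + 3d_1·(t - 2)² with b_1 = Δ_1 - h_1(2M_1 + M_2)/6 = 31/8, c_1 = M_1/2 = 9/4, d_1 = (M_2 - M_1)/(6h_1) = -33/8. So S'(2) = 31/8.

3.8750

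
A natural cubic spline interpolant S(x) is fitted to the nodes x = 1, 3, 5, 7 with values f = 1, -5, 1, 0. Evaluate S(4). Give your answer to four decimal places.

Let M_i = S''(x_i). Step sizes h_i = 2, 2, 2; slopes of the chords Δ_i = (y_(i+1) - y_i)/h_i = -3, 3, -1/2.
  2·M_0 + 8·M_1 + 2·M_2 = 6(Δ_1 - Δ_0) = 36
  2·M_1 + 8·M_2 + 2·M_3 = 6(Δ_2 - Δ_1) = -21
Natural end conditions: M_0 = M_3 = 0.
Hence M_0 = 0, M_1 = 11/2, M_2 = -4, M_3 = 0.
On [3, 5], S(x) = -5 + 2/3·(x - 3) + 11/4·(x - 3)² - 19/24·(x - 3)³.
With (x - 3) = 1: S(4) = -19/8.

-2.3750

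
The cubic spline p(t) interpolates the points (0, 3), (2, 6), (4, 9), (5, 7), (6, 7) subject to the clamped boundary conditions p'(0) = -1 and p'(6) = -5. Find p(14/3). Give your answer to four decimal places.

Write σ_i for p''(x_i). With h_i = 2, 2, 1, 1 and divided differences Δ_i = 3/2, 3/2, -2, 0, the continuity of p' gives the tridiagonal system
  2·σ_0 + 8·σ_1 + 2·σ_2 = 6(Δ_1 - Δ_0) = 0
  2·σ_1 + 6·σ_2 + 1·σ_3 = 6(Δ_2 - Δ_1) = -21
  1·σ_2 + 4·σ_3 + 1·σ_4 = 6(Δ_3 - Δ_2) = 12
Clamped end conditions give two more equations: 2h_0·σ_0 + h_0·σ_1 = 6(Δ_0 - p'(0)) = 15 and h_3·σ_3 + 2h_3·σ_4 = 6(p'(6) - Δ_3) = -30.
Forward elimination and back-substitution give σ_0 = 149/42, σ_1 = 17/42, σ_2 = -31/6, σ_3 = 193/21, σ_4 = -823/42.
On [4, 5], p(t) = 9 - 38/21·(t - 4) - 31/12·(t - 4)² + 67/28·(t - 4)³.
With (t - 4) = 2/3: p(14/3) = 1390/189.

7.3545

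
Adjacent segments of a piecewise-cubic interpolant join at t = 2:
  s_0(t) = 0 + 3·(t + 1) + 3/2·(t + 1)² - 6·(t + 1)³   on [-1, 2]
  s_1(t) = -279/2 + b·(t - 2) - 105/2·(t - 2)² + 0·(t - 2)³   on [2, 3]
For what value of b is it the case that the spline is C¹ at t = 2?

-150

s_0'(t) = 3 + 3·(t + 1) - 18·(t + 1)², so s_0'(2) = -150. On the right, s_1'(2) = b, so b = -150.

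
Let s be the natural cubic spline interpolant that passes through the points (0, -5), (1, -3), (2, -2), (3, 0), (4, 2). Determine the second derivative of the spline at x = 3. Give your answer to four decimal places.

-0.5357

Write m_i for s''(x_i). With h_i = 1, 1, 1, 1 and divided differences Δ_i = 2, 1, 2, 2, the continuity of s' gives the tridiagonal system
  1·m_0 + 4·m_1 + 1·m_2 = 6(Δ_1 - Δ_0) = -6
  1·m_1 + 4·m_2 + 1·m_3 = 6(Δ_2 - Δ_1) = 6
  1·m_2 + 4·m_3 + 1·m_4 = 6(Δ_3 - Δ_2) = 0
Natural end conditions: m_0 = m_4 = 0.
Hence m_0 = 0, m_1 = -57/28, m_2 = 15/7, m_3 = -15/28, m_4 = 0.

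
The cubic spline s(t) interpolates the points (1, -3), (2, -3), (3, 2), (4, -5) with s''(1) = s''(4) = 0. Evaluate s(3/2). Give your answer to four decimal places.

-3.8000

With M_i denoting the second derivative at x_i, h_i = 1, 1, 1, and Δ_i = (y_(i+1) − y_i)/h_i = 0, 5, -7:
  1·M_0 + 4·M_1 + 1·M_2 = 6(Δ_1 - Δ_0) = 30
  1·M_1 + 4·M_2 + 1·M_3 = 6(Δ_2 - Δ_1) = -72
Natural end conditions: M_0 = M_3 = 0.
Hence M_0 = 0, M_1 = 64/5, M_2 = -106/5, M_3 = 0.
On [1, 2], s(t) = -3 - 32/15·(t - 1) + 0·(t - 1)² + 32/15·(t - 1)³.
With (t - 1) = 1/2: s(3/2) = -19/5.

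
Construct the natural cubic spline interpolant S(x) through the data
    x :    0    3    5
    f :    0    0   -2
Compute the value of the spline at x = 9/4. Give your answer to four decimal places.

0.2953

Let σ_i = S''(x_i). Step sizes h_i = 3, 2; slopes of the chords Δ_i = (y_(i+1) - y_i)/h_i = 0, -1.
  3·σ_0 + 10·σ_1 + 2·σ_2 = 6(Δ_1 - Δ_0) = -6
Natural end conditions: σ_0 = σ_2 = 0.
Solving the tridiagonal system: σ_0 = 0, σ_1 = -3/5, σ_2 = 0.
On [0, 3], S(x) = 0 + 3/10·x + 0·x² - 1/30·x³.
With x = 9/4: S(9/4) = 189/640.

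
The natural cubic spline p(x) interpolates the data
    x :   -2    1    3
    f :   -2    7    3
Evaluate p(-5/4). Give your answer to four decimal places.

Write M_i for p''(x_i). With h_i = 3, 2 and divided differences Δ_i = 3, -2, the continuity of p' gives the tridiagonal system
  3·M_0 + 10·M_1 + 2·M_2 = 6(Δ_1 - Δ_0) = -30
Natural end conditions: M_0 = M_2 = 0.
Forward elimination and back-substitution give M_0 = 0, M_1 = -3, M_2 = 0.
On [-2, 1], p(x) = -2 + 9/2·(x + 2) + 0·(x + 2)² - 1/6·(x + 2)³.
With (x + 2) = 3/4: p(-5/4) = 167/128.

1.3047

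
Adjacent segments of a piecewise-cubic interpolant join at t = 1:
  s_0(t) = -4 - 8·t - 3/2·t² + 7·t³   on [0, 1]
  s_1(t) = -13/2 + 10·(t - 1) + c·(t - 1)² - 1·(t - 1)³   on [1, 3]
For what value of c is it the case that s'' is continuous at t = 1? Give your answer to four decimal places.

s_0''(t) = -3 + 42·t, so s_0''(1) = 39. On the right, s_1''(1) = 2c, so c = 39/2.

19.5000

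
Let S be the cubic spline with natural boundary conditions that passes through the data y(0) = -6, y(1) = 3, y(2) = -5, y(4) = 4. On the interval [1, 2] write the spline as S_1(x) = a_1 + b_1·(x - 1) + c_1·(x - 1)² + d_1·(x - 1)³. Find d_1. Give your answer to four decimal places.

With σ_i denoting the second derivative at x_i, h_i = 1, 1, 2, and Δ_i = (y_(i+1) − y_i)/h_i = 9, -8, 9/2:
  1·σ_0 + 4·σ_1 + 1·σ_2 = 6(Δ_1 - Δ_0) = -102
  1·σ_1 + 6·σ_2 + 2·σ_3 = 6(Δ_2 - Δ_1) = 75
Natural end conditions: σ_0 = σ_3 = 0.
Solving: σ_0 = 0, σ_1 = -687/23, σ_2 = 402/23, σ_3 = 0.
On [1, 2], with S_1(x) = a_1 + b_1·(x - 1) + c_1·(x - 1)² + d_1·(x - 1)³: c_1 = σ_1/2 = -687/46, d_1 = (σ_2 - σ_1)/(6h_1) = 363/46, b_1 = Δ_1 - h_1(2σ_1 + σ_2)/6 = -22/23.

7.8913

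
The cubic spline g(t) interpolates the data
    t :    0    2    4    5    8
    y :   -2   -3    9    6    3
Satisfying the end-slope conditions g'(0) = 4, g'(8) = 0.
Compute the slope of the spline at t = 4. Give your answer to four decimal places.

0.8750

With M_i denoting the second derivative at x_i, h_i = 2, 2, 1, 3, and Δ_i = (y_(i+1) − y_i)/h_i = -1/2, 6, -3, -1:
  2·M_0 + 8·M_1 + 2·M_2 = 6(Δ_1 - Δ_0) = 39
  2·M_1 + 6·M_2 + 1·M_3 = 6(Δ_2 - Δ_1) = -54
  1·M_2 + 8·M_3 + 3·M_4 = 6(Δ_3 - Δ_2) = 12
Clamped end conditions give two more equations: 2h_0·M_0 + h_0·M_1 = 6(Δ_0 - g'(0)) = -27 and h_3·M_3 + 2h_3·M_4 = 6(g'(8) - Δ_3) = 6.
Solving the tridiagonal system: M_0 = -397/32, M_1 = 181/16, M_2 = -427/32, M_3 = 55/16, M_4 = -23/32.
On [4, 5], g'(t) = b_2 + 2c_2·(t - 4) + 3d_2·(t - 4)² with b_2 = Δ_2 - h_2(2M_2 + M_3)/6 = 7/8, c_2 = M_2/2 = -427/64, d_2 = (M_3 - M_2)/(6h_2) = 179/64. So g'(4) = 7/8.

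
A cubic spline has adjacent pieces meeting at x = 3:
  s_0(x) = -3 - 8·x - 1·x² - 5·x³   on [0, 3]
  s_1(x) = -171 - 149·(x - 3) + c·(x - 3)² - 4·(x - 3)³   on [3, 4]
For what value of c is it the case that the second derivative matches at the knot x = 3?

s_0''(x) = -2 - 30·x, so s_0''(3) = -92. On the right, s_1''(3) = 2c, so c = -46.

-46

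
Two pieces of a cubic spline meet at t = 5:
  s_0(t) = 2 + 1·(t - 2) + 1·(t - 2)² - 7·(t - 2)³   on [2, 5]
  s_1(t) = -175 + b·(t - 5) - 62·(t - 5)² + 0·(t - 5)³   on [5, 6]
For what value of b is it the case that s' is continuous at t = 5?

-182

s_0'(t) = 1 + 2·(t - 2) - 21·(t - 2)², so s_0'(5) = -182. On the right, s_1'(5) = b, so b = -182.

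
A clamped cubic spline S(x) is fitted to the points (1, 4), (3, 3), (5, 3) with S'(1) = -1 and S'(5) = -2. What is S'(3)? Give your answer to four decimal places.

0.3750

Put σ_i = S'' at the i-th knot. Here h = (2, 2) and Δ = (-1/2, 0), so the interior equations h_(i-1)·σ_(i-1) + 2(h_(i-1)+h_i)·σ_i + h_i·σ_(i+1) = 6(Δ_i − Δ_(i-1)) read
  2·σ_0 + 8·σ_1 + 2·σ_2 = 6(Δ_1 - Δ_0) = 3
Clamped end conditions give two more equations: 2h_0·σ_0 + h_0·σ_1 = 6(Δ_0 - S'(1)) = 3 and h_1·σ_1 + 2h_1·σ_2 = 6(S'(5) - Δ_1) = -12.
Solving the tridiagonal system: σ_0 = 1/8, σ_1 = 5/4, σ_2 = -29/8.
On [3, 5], S'(x) = b_1 + 2c_1·(x - 3) + 3d_1·(x - 3)² with b_1 = Δ_1 - h_1(2σ_1 + σ_2)/6 = 3/8, c_1 = σ_1/2 = 5/8, d_1 = (σ_2 - σ_1)/(6h_1) = -13/32. So S'(3) = 3/8.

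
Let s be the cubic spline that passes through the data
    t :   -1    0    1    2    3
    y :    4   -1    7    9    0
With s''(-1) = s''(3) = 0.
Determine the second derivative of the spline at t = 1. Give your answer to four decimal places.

-11.1429

With σ_i denoting the second derivative at x_i, h_i = 1, 1, 1, 1, and Δ_i = (y_(i+1) − y_i)/h_i = -5, 8, 2, -9:
  1·σ_0 + 4·σ_1 + 1·σ_2 = 6(Δ_1 - Δ_0) = 78
  1·σ_1 + 4·σ_2 + 1·σ_3 = 6(Δ_2 - Δ_1) = -36
  1·σ_2 + 4·σ_3 + 1·σ_4 = 6(Δ_3 - Δ_2) = -66
Natural end conditions: σ_0 = σ_4 = 0.
Solving the tridiagonal system: σ_0 = 0, σ_1 = 156/7, σ_2 = -78/7, σ_3 = -96/7, σ_4 = 0.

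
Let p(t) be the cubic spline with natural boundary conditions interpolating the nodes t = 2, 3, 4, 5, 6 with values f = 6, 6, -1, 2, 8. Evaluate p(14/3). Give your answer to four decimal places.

0.0820

With M_i denoting the second derivative at x_i, h_i = 1, 1, 1, 1, and Δ_i = (y_(i+1) − y_i)/h_i = 0, -7, 3, 6:
  1·M_0 + 4·M_1 + 1·M_2 = 6(Δ_1 - Δ_0) = -42
  1·M_1 + 4·M_2 + 1·M_3 = 6(Δ_2 - Δ_1) = 60
  1·M_2 + 4·M_3 + 1·M_4 = 6(Δ_3 - Δ_2) = 18
Natural end conditions: M_0 = M_4 = 0.
Solving the tridiagonal system: M_0 = 0, M_1 = -213/14, M_2 = 132/7, M_3 = -3/14, M_4 = 0.
On [4, 5], p(t) = -1 - 13/4·(t - 4) + 66/7·(t - 4)² - 89/28·(t - 4)³.
With (t - 4) = 2/3: p(14/3) = 31/378.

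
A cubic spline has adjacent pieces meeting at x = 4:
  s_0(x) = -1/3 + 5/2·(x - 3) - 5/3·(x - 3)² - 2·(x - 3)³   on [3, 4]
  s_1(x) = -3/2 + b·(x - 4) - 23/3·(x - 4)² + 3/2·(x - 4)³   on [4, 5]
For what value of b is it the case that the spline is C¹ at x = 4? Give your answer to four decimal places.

-6.8333

s_0'(x) = 5/2 - 10/3·(x - 3) - 6·(x - 3)², so s_0'(4) = -41/6. On the right, s_1'(4) = b, so b = -41/6.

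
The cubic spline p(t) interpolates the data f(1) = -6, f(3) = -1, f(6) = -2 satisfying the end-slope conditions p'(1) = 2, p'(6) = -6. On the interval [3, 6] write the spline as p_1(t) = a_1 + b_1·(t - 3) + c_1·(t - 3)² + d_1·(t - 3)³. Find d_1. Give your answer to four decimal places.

Put M_i = p'' at the i-th knot. Here h = (2, 3) and Δ = (5/2, -1/3), so the interior equations h_(i-1)·M_(i-1) + 2(h_(i-1)+h_i)·M_i + h_i·M_(i+1) = 6(Δ_i − Δ_(i-1)) read
  2·M_0 + 10·M_1 + 3·M_2 = 6(Δ_1 - Δ_0) = -17
Clamped end conditions give two more equations: 2h_0·M_0 + h_0·M_1 = 6(Δ_0 - p'(1)) = 3 and h_1·M_1 + 2h_1·M_2 = 6(p'(6) - Δ_1) = -34.
Forward elimination and back-substitution give M_0 = 17/20, M_1 = -1/5, M_2 = -167/30.
On [3, 6], with p_1(t) = a_1 + b_1·(t - 3) + c_1·(t - 3)² + d_1·(t - 3)³: c_1 = M_1/2 = -1/10, d_1 = (M_2 - M_1)/(6h_1) = -161/540, b_1 = Δ_1 - h_1(2M_1 + M_2)/6 = 53/20.

-0.2981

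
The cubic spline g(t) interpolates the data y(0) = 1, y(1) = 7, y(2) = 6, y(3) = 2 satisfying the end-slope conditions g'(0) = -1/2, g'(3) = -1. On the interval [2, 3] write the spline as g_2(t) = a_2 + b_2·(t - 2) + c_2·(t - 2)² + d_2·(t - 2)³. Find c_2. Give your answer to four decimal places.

-1.4667

Let M_i = g''(x_i). Step sizes h_i = 1, 1, 1; slopes of the chords Δ_i = (y_(i+1) - y_i)/h_i = 6, -1, -4.
  1·M_0 + 4·M_1 + 1·M_2 = 6(Δ_1 - Δ_0) = -42
  1·M_1 + 4·M_2 + 1·M_3 = 6(Δ_2 - Δ_1) = -18
Clamped end conditions give two more equations: 2h_0·M_0 + h_0·M_1 = 6(Δ_0 - g'(0)) = 39 and h_2·M_2 + 2h_2·M_3 = 6(g'(3) - Δ_2) = 18.
Hence M_0 = 418/15, M_1 = -251/15, M_2 = -44/15, M_3 = 157/15.
On [2, 3], with g_2(t) = a_2 + b_2·(t - 2) + c_2·(t - 2)² + d_2·(t - 2)³: c_2 = M_2/2 = -22/15, d_2 = (M_3 - M_2)/(6h_2) = 67/30, b_2 = Δ_2 - h_2(2M_2 + M_3)/6 = -143/30.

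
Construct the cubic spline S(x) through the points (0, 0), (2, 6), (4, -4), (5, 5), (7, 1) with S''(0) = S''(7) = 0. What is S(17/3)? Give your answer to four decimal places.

7.2083

Put m_i = S'' at the i-th knot. Here h = (2, 2, 1, 2) and Δ = (3, -5, 9, -2), so the interior equations h_(i-1)·m_(i-1) + 2(h_(i-1)+h_i)·m_i + h_i·m_(i+1) = 6(Δ_i − Δ_(i-1)) read
  2·m_0 + 8·m_1 + 2·m_2 = 6(Δ_1 - Δ_0) = -48
  2·m_1 + 6·m_2 + 1·m_3 = 6(Δ_2 - Δ_1) = 84
  1·m_2 + 6·m_3 + 2·m_4 = 6(Δ_3 - Δ_2) = -66
Natural end conditions: m_0 = m_4 = 0.
Solving: m_0 = 0, m_1 = -705/64, m_2 = 321/16, m_3 = -459/32, m_4 = 0.
On [5, 7], S(x) = 5 + 121/16·(x - 5) - 459/64·(x - 5)² + 153/128·(x - 5)³.
With (x - 5) = 2/3: S(17/3) = 173/24.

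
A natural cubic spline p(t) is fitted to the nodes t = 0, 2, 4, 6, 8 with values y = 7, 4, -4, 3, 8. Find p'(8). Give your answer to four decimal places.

With m_i denoting the second derivative at x_i, h_i = 2, 2, 2, 2, and Δ_i = (y_(i+1) − y_i)/h_i = -3/2, -4, 7/2, 5/2:
  2·m_0 + 8·m_1 + 2·m_2 = 6(Δ_1 - Δ_0) = -15
  2·m_1 + 8·m_2 + 2·m_3 = 6(Δ_2 - Δ_1) = 45
  2·m_2 + 8·m_3 + 2·m_4 = 6(Δ_3 - Δ_2) = -6
Natural end conditions: m_0 = m_4 = 0.
Hence m_0 = 0, m_1 = -411/112, m_2 = 201/28, m_3 = -285/112, m_4 = 0.
On [6, 8], p'(t) = b_3 + 2c_3·(t - 6) + 3d_3·(t - 6)² with b_3 = Δ_3 - h_3(2m_3 + m_4)/6 = 235/56, c_3 = m_3/2 = -285/224, d_3 = (m_4 - m_3)/(6h_3) = 95/448. So p'(8) = 185/112.

1.6518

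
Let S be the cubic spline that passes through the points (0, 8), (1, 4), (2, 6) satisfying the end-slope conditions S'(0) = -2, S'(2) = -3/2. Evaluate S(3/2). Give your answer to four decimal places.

5.1094

Write M_i for S''(x_i). With h_i = 1, 1 and divided differences Δ_i = -4, 2, the continuity of S' gives the tridiagonal system
  1·M_0 + 4·M_1 + 1·M_2 = 6(Δ_1 - Δ_0) = 36
Clamped end conditions give two more equations: 2h_0·M_0 + h_0·M_1 = 6(Δ_0 - S'(0)) = -12 and h_1·M_1 + 2h_1·M_2 = 6(S'(2) - Δ_1) = -21.
Forward elimination and back-substitution give M_0 = -59/4, M_1 = 35/2, M_2 = -77/4.
On [1, 2], S(t) = 4 - 5/8·(t - 1) + 35/4·(t - 1)² - 49/8·(t - 1)³.
With (t - 1) = 1/2: S(3/2) = 327/64.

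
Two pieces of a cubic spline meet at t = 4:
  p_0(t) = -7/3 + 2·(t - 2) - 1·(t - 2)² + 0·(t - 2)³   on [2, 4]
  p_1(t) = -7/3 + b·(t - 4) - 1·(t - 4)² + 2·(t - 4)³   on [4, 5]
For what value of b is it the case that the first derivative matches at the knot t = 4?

-2

p_0'(t) = 2 - 2·(t - 2) + 0·(t - 2)², so p_0'(4) = -2. On the right, p_1'(4) = b, so b = -2.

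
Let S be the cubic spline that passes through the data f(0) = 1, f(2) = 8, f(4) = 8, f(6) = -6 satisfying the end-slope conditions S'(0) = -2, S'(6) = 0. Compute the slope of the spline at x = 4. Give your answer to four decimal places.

Let M_i = S''(x_i). Step sizes h_i = 2, 2, 2; slopes of the chords Δ_i = (y_(i+1) - y_i)/h_i = 7/2, 0, -7.
  2·M_0 + 8·M_1 + 2·M_2 = 6(Δ_1 - Δ_0) = -21
  2·M_1 + 8·M_2 + 2·M_3 = 6(Δ_2 - Δ_1) = -42
Clamped end conditions give two more equations: 2h_0·M_0 + h_0·M_1 = 6(Δ_0 - S'(0)) = 33 and h_2·M_2 + 2h_2·M_3 = 6(S'(6) - Δ_2) = 42.
Solving the tridiagonal system: M_0 = 293/30, M_1 = -91/30, M_2 = -122/15, M_3 = 437/30.
On [4, 6], S'(x) = b_2 + 2c_2·(x - 4) + 3d_2·(x - 4)² with b_2 = Δ_2 - h_2(2M_2 + M_3)/6 = -193/30, c_2 = M_2/2 = -61/15, d_2 = (M_3 - M_2)/(6h_2) = 227/120. So S'(4) = -193/30.

-6.4333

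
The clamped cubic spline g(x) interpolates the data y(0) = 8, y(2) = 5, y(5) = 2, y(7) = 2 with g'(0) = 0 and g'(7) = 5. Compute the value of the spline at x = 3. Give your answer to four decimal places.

Put M_i = g'' at the i-th knot. Here h = (2, 3, 2) and Δ = (-3/2, -1, 0), so the interior equations h_(i-1)·M_(i-1) + 2(h_(i-1)+h_i)·M_i + h_i·M_(i+1) = 6(Δ_i − Δ_(i-1)) read
  2·M_0 + 10·M_1 + 3·M_2 = 6(Δ_1 - Δ_0) = 3
  3·M_1 + 10·M_2 + 2·M_3 = 6(Δ_2 - Δ_1) = 6
Clamped end conditions give two more equations: 2h_0·M_0 + h_0·M_1 = 6(Δ_0 - g'(0)) = -9 and h_2·M_2 + 2h_2·M_3 = 6(g'(7) - Δ_2) = 30.
Solving the tridiagonal system: M_0 = -93/32, M_1 = 21/16, M_2 = -23/16, M_3 = 263/32.
On [2, 5], g(x) = 5 - 51/32·(x - 2) + 21/32·(x - 2)² - 11/72·(x - 2)³.
With (x - 2) = 1: g(3) = 563/144.

3.9097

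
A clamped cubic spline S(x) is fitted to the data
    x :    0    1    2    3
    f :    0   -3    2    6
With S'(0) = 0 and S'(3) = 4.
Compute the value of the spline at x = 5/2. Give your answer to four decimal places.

4.2167

Let M_i = S''(x_i). Step sizes h_i = 1, 1, 1; slopes of the chords Δ_i = (y_(i+1) - y_i)/h_i = -3, 5, 4.
  1·M_0 + 4·M_1 + 1·M_2 = 6(Δ_1 - Δ_0) = 48
  1·M_1 + 4·M_2 + 1·M_3 = 6(Δ_2 - Δ_1) = -6
Clamped end conditions give two more equations: 2h_0·M_0 + h_0·M_1 = 6(Δ_0 - S'(0)) = -18 and h_2·M_2 + 2h_2·M_3 = 6(S'(3) - Δ_2) = 0.
Solving: M_0 = -272/15, M_1 = 274/15, M_2 = -104/15, M_3 = 52/15.
On [2, 3], S(x) = 2 + 86/15·(x - 2) - 52/15·(x - 2)² + 26/15·(x - 2)³.
With (x - 2) = 1/2: S(5/2) = 253/60.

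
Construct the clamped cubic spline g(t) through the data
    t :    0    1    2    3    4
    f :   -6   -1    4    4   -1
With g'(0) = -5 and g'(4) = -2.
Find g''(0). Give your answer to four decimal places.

33.8571

With M_i denoting the second derivative at x_i, h_i = 1, 1, 1, 1, and Δ_i = (y_(i+1) − y_i)/h_i = 5, 5, 0, -5:
  1·M_0 + 4·M_1 + 1·M_2 = 6(Δ_1 - Δ_0) = 0
  1·M_1 + 4·M_2 + 1·M_3 = 6(Δ_2 - Δ_1) = -30
  1·M_2 + 4·M_3 + 1·M_4 = 6(Δ_3 - Δ_2) = -30
Clamped end conditions give two more equations: 2h_0·M_0 + h_0·M_1 = 6(Δ_0 - g'(0)) = 60 and h_3·M_3 + 2h_3·M_4 = 6(g'(4) - Δ_3) = 18.
Solving the tridiagonal system: M_0 = 237/7, M_1 = -54/7, M_2 = -3, M_3 = -72/7, M_4 = 99/7.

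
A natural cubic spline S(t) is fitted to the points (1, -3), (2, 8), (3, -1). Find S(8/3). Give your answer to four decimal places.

Write m_i for S''(x_i). With h_i = 1, 1 and divided differences Δ_i = 11, -9, the continuity of S' gives the tridiagonal system
  1·m_0 + 4·m_1 + 1·m_2 = 6(Δ_1 - Δ_0) = -120
Natural end conditions: m_0 = m_2 = 0.
Solving the tridiagonal system: m_0 = 0, m_1 = -30, m_2 = 0.
On [2, 3], S(t) = 8 + 1·(t - 2) - 15·(t - 2)² + 5·(t - 2)³.
With (t - 2) = 2/3: S(8/3) = 94/27.

3.4815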